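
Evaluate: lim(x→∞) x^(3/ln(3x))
This is an exponential indeterminate form.

For exponential indeterminate forms, take the natural log:
  Let L = lim(x→∞) x^(3/ln(3x))
  Then ln(L) = lim(x→∞) [exponent × ln(base)]
  Evaluate using L'Hôpital or standard limits, then exponentiate.
  L = e^(3)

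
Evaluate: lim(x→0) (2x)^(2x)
This is an exponential indeterminate form.

For exponential indeterminate forms, take the natural log:
  Let L = lim(x→0) (2x)^(2x)
  Then ln(L) = lim(x→0) [exponent × ln(base)]
  Evaluate using L'Hôpital or standard limits, then exponentiate.
  L = 1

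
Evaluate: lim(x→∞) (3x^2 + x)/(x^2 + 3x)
This is an ∞/∞ indeterminate form.

Apply L'Hôpital's rule: differentiate numerator and denominator separately.
  f(x) = 3·x^2 + x   ⇒   f'(x) = 6·x + 1
  g(x) = x^2 + 3·x   ⇒   g'(x) = 2·x + 3
  lim(x→∞) f'(x)/g'(x) = lim(x→∞) (6·x + 1)/(2·x + 3)
  = 3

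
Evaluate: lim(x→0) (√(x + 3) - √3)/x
This is a standard limit.

Factor or rationalize the expression:
  lim(x→0) (√(x + 3) - √3)/x = sqrt(3)/6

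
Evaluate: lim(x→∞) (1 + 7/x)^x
This is an exponential indeterminate form.

For exponential indeterminate forms, take the natural log:
  Let L = lim(x→∞) (1 + 7/x)^x
  Then ln(L) = lim(x→∞) [exponent × ln(base)]
  Evaluate using L'Hôpital or standard limits, then exponentiate.
  L = e^(7)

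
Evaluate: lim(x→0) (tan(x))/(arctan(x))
This is a 0/0 indeterminate form.

Apply L'Hôpital's rule: differentiate numerator and denominator separately.
  f(x) = tan(x)   ⇒   f'(x) = tan(x)^2 + 1
  g(x) = atan(x)   ⇒   g'(x) = 1/(x^2 + 1)
  lim(x→0) f'(x)/g'(x) = lim(x→0) (tan(x)^2 + 1)/(1/(x^2 + 1))
  = 1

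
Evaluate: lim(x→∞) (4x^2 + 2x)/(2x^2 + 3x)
This is an ∞/∞ indeterminate form.

Apply L'Hôpital's rule: differentiate numerator and denominator separately.
  f(x) = 4·x^2 + 2·x   ⇒   f'(x) = 8·x + 2
  g(x) = 2·x^2 + 3·x   ⇒   g'(x) = 4·x + 3
  lim(x→∞) f'(x)/g'(x) = lim(x→∞) (8·x + 2)/(4·x + 3)
  = 2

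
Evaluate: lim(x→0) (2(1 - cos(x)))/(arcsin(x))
This is a 0/0 indeterminate form.

Apply L'Hôpital's rule: differentiate numerator and denominator separately.
  f(x) = 2 - 2·cos(x)   ⇒   f'(x) = 2·sin(x)
  g(x) = asin(x)   ⇒   g'(x) = 1/sqrt(1 - x^2)
  lim(x→0) f'(x)/g'(x) = lim(x→0) (2·sin(x))/(1/sqrt(1 - x^2))
  = 0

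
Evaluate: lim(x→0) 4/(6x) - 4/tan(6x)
This is an ∞-∞ indeterminate form.

Combine fractions or rationalize to convert ∞-∞ to 0/0 form:
  lim(x→0) 4/(6x) - 4/tan(6x) = 0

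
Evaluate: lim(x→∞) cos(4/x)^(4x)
This is an exponential indeterminate form.

For exponential indeterminate forms, take the natural log:
  Let L = lim(x→∞) cos(4/x)^(4x)
  Then ln(L) = lim(x→∞) [exponent × ln(base)]
  Evaluate using L'Hôpital or standard limits, then exponentiate.
  L = 1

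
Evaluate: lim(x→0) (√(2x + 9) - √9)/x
This is a standard limit.

Factor or rationalize the expression:
  lim(x→0) (√(2x + 9) - √9)/x = 1/3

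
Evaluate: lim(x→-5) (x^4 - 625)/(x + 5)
This is a standard limit.

Factor or rationalize the expression:
  lim(x→-5) (x^4 - 625)/(x + 5) = -500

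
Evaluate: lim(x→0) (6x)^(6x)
This is an exponential indeterminate form.

For exponential indeterminate forms, take the natural log:
  Let L = lim(x→0) (6x)^(6x)
  Then ln(L) = lim(x→0) [exponent × ln(base)]
  Evaluate using L'Hôpital or standard limits, then exponentiate.
  L = 1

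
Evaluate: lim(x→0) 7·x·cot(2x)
This is a 0·∞ indeterminate form.

Rewrite 0·∞ as a quotient (0/0 or ∞/∞ form), then apply L'Hôpital's rule:
  lim(x→0) 7·x·cot(2x) = 7/2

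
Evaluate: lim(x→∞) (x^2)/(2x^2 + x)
This is an ∞/∞ indeterminate form.

Apply L'Hôpital's rule: differentiate numerator and denominator separately.
  f(x) = x^2   ⇒   f'(x) = 2·x
  g(x) = 2·x^2 + x   ⇒   g'(x) = 4·x + 1
  lim(x→∞) f'(x)/g'(x) = lim(x→∞) (2·x)/(4·x + 1)
  = 1/2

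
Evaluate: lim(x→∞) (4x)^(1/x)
This is an exponential indeterminate form.

For exponential indeterminate forms, take the natural log:
  Let L = lim(x→∞) (4x)^(1/x)
  Then ln(L) = lim(x→∞) [exponent × ln(base)]
  Evaluate using L'Hôpital or standard limits, then exponentiate.
  L = 1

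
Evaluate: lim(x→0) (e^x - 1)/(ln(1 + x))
This is a 0/0 indeterminate form.

Apply L'Hôpital's rule: differentiate numerator and denominator separately.
  f(x) = e^(x) - 1   ⇒   f'(x) = e^(x)
  g(x) = ln(x + 1)   ⇒   g'(x) = 1/(x + 1)
  lim(x→0) f'(x)/g'(x) = lim(x→0) (e^(x))/(1/(x + 1))
  = 1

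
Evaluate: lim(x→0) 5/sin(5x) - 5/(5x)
This is an ∞-∞ indeterminate form.

Combine fractions or rationalize to convert ∞-∞ to 0/0 form:
  lim(x→0) 5/sin(5x) - 5/(5x) = 0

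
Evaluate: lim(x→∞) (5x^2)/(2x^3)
This is an ∞/∞ indeterminate form.

Apply L'Hôpital's rule: differentiate numerator and denominator separately.
  f(x) = 5·x^2   ⇒   f'(x) = 10·x
  g(x) = 2·x^3   ⇒   g'(x) = 6·x^2
  lim(x→∞) f'(x)/g'(x) = lim(x→∞) (10·x)/(6·x^2)
  = 0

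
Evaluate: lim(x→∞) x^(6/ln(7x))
This is an exponential indeterminate form.

For exponential indeterminate forms, take the natural log:
  Let L = lim(x→∞) x^(6/ln(7x))
  Then ln(L) = lim(x→∞) [exponent × ln(base)]
  Evaluate using L'Hôpital or standard limits, then exponentiate.
  L = e^(6)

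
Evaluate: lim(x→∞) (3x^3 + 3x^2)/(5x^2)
This is an ∞/∞ indeterminate form.

Apply L'Hôpital's rule: differentiate numerator and denominator separately.
  f(x) = 3·x^3 + 3·x^2   ⇒   f'(x) = 9·x^2 + 6·x
  g(x) = 5·x^2   ⇒   g'(x) = 10·x
  lim(x→∞) f'(x)/g'(x) = lim(x→∞) (9·x^2 + 6·x)/(10·x)
  = ∞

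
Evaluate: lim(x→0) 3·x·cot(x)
This is a 0·∞ indeterminate form.

Rewrite 0·∞ as a quotient (0/0 or ∞/∞ form), then apply L'Hôpital's rule:
  lim(x→0) 3·x·cot(x) = 3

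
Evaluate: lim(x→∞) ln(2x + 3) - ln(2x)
This is an ∞-∞ indeterminate form.

Combine fractions or rationalize to convert ∞-∞ to 0/0 form:
  lim(x→∞) ln(2x + 3) - ln(2x) = 0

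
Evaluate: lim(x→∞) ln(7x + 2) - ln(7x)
This is an ∞-∞ indeterminate form.

Combine fractions or rationalize to convert ∞-∞ to 0/0 form:
  lim(x→∞) ln(7x + 2) - ln(7x) = 0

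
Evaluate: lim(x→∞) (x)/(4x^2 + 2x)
This is an ∞/∞ indeterminate form.

Apply L'Hôpital's rule: differentiate numerator and denominator separately.
  f(x) = x   ⇒   f'(x) = 1
  g(x) = 4·x^2 + 2·x   ⇒   g'(x) = 8·x + 2
  lim(x→∞) f'(x)/g'(x) = lim(x→∞) (1)/(8·x + 2)
  = 0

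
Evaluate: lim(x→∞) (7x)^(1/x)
This is an exponential indeterminate form.

For exponential indeterminate forms, take the natural log:
  Let L = lim(x→∞) (7x)^(1/x)
  Then ln(L) = lim(x→∞) [exponent × ln(base)]
  Evaluate using L'Hôpital or standard limits, then exponentiate.
  L = 1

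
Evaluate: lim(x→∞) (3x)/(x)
This is an ∞/∞ indeterminate form.

Apply L'Hôpital's rule: differentiate numerator and denominator separately.
  f(x) = 3·x   ⇒   f'(x) = 3
  g(x) = x   ⇒   g'(x) = 1
  lim(x→∞) f'(x)/g'(x) = lim(x→∞) (3)/(1)
  = 3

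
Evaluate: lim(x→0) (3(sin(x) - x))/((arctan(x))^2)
This is a 0/0 indeterminate form.

Apply L'Hôpital's rule: differentiate numerator and denominator separately.
  f(x) = -3·x + 3·sin(x)   ⇒   f'(x) = 3·cos(x) - 3
  g(x) = atan(x)^2   ⇒   g'(x) = 2·atan(x)/(x^2 + 1)
  lim(x→0) f'(x)/g'(x) = lim(x→0) (3·cos(x) - 3)/(2·atan(x)/(x^2 + 1))
  = 0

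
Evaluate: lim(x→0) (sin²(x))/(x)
This is a 0/0 indeterminate form.

Apply L'Hôpital's rule: differentiate numerator and denominator separately.
  f(x) = sin(x)^2   ⇒   f'(x) = 2·sin(x)·cos(x)
  g(x) = x   ⇒   g'(x) = 1
  lim(x→0) f'(x)/g'(x) = lim(x→0) (2·sin(x)·cos(x))/(1)
  = 0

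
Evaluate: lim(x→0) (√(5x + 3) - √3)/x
This is a standard limit.

Factor or rationalize the expression:
  lim(x→0) (√(5x + 3) - √3)/x = 5·sqrt(3)/6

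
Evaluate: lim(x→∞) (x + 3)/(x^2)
This is an ∞/∞ indeterminate form.

Apply L'Hôpital's rule: differentiate numerator and denominator separately.
  f(x) = x + 3   ⇒   f'(x) = 1
  g(x) = x^2   ⇒   g'(x) = 2·x
  lim(x→∞) f'(x)/g'(x) = lim(x→∞) (1)/(2·x)
  = 0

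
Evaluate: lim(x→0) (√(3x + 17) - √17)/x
This is a standard limit.

Factor or rationalize the expression:
  lim(x→0) (√(3x + 17) - √17)/x = 3·sqrt(17)/34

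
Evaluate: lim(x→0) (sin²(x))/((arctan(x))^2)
This is a 0/0 indeterminate form.

Apply L'Hôpital's rule: differentiate numerator and denominator separately.
  f(x) = sin(x)^2   ⇒   f'(x) = 2·sin(x)·cos(x)
  g(x) = atan(x)^2   ⇒   g'(x) = 2·atan(x)/(x^2 + 1)
  lim(x→0) f'(x)/g'(x) = lim(x→0) (2·sin(x)·cos(x))/(2·atan(x)/(x^2 + 1))
  = 1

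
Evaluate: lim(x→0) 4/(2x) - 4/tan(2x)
This is an ∞-∞ indeterminate form.

Combine fractions or rationalize to convert ∞-∞ to 0/0 form:
  lim(x→0) 4/(2x) - 4/tan(2x) = 0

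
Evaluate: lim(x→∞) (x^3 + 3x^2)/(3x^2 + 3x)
This is an ∞/∞ indeterminate form.

Apply L'Hôpital's rule: differentiate numerator and denominator separately.
  f(x) = x^3 + 3·x^2   ⇒   f'(x) = 3·x^2 + 6·x
  g(x) = 3·x^2 + 3·x   ⇒   g'(x) = 6·x + 3
  lim(x→∞) f'(x)/g'(x) = lim(x→∞) (3·x^2 + 6·x)/(6·x + 3)
  = ∞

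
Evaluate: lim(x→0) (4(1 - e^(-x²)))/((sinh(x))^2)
This is a 0/0 indeterminate form.

Apply L'Hôpital's rule: differentiate numerator and denominator separately.
  f(x) = 4 - 4·e^(-x^2)   ⇒   f'(x) = 8·x·e^(-x^2)
  g(x) = sinh(x)^2   ⇒   g'(x) = 2·sinh(x)·cosh(x)
  lim(x→0) f'(x)/g'(x) = lim(x→0) (8·x·e^(-x^2))/(2·sinh(x)·cosh(x))
  = 4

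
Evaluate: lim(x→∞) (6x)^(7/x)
This is an exponential indeterminate form.

For exponential indeterminate forms, take the natural log:
  Let L = lim(x→∞) (6x)^(7/x)
  Then ln(L) = lim(x→∞) [exponent × ln(base)]
  Evaluate using L'Hôpital or standard limits, then exponentiate.
  L = 1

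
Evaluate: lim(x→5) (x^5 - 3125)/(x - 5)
This is a standard limit.

Factor or rationalize the expression:
  lim(x→5) (x^5 - 3125)/(x - 5) = 3125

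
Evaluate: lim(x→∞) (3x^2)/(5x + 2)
This is an ∞/∞ indeterminate form.

Apply L'Hôpital's rule: differentiate numerator and denominator separately.
  f(x) = 3·x^2   ⇒   f'(x) = 6·x
  g(x) = 5·x + 2   ⇒   g'(x) = 5
  lim(x→∞) f'(x)/g'(x) = lim(x→∞) (6·x)/(5)
  = ∞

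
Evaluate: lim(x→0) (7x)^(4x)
This is an exponential indeterminate form.

For exponential indeterminate forms, take the natural log:
  Let L = lim(x→0) (7x)^(4x)
  Then ln(L) = lim(x→0) [exponent × ln(base)]
  Evaluate using L'Hôpital or standard limits, then exponentiate.
  L = 1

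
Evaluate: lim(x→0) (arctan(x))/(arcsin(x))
This is a 0/0 indeterminate form.

Apply L'Hôpital's rule: differentiate numerator and denominator separately.
  f(x) = atan(x)   ⇒   f'(x) = 1/(x^2 + 1)
  g(x) = asin(x)   ⇒   g'(x) = 1/sqrt(1 - x^2)
  lim(x→0) f'(x)/g'(x) = lim(x→0) (1/(x^2 + 1))/(1/sqrt(1 - x^2))
  = 1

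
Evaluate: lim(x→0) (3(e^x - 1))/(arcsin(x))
This is a 0/0 indeterminate form.

Apply L'Hôpital's rule: differentiate numerator and denominator separately.
  f(x) = 3·e^(x) - 3   ⇒   f'(x) = 3·e^(x)
  g(x) = asin(x)   ⇒   g'(x) = 1/sqrt(1 - x^2)
  lim(x→0) f'(x)/g'(x) = lim(x→0) (3·e^(x))/(1/sqrt(1 - x^2))
  = 3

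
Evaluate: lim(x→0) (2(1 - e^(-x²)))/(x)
This is a 0/0 indeterminate form.

Apply L'Hôpital's rule: differentiate numerator and denominator separately.
  f(x) = 2 - 2·e^(-x^2)   ⇒   f'(x) = 4·x·e^(-x^2)
  g(x) = x   ⇒   g'(x) = 1
  lim(x→0) f'(x)/g'(x) = lim(x→0) (4·x·e^(-x^2))/(1)
  = 0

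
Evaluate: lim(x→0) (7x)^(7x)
This is an exponential indeterminate form.

For exponential indeterminate forms, take the natural log:
  Let L = lim(x→0) (7x)^(7x)
  Then ln(L) = lim(x→0) [exponent × ln(base)]
  Evaluate using L'Hôpital or standard limits, then exponentiate.
  L = 1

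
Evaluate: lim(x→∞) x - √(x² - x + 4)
This is an ∞-∞ indeterminate form.

Combine fractions or rationalize to convert ∞-∞ to 0/0 form:
  lim(x→∞) x - √(x² - x + 4) = 1/2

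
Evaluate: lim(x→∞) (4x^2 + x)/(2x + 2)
This is an ∞/∞ indeterminate form.

Apply L'Hôpital's rule: differentiate numerator and denominator separately.
  f(x) = 4·x^2 + x   ⇒   f'(x) = 8·x + 1
  g(x) = 2·x + 2   ⇒   g'(x) = 2
  lim(x→∞) f'(x)/g'(x) = lim(x→∞) (8·x + 1)/(2)
  = ∞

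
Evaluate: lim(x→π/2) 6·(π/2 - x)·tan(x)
This is a 0·∞ indeterminate form.

Rewrite 0·∞ as a quotient (0/0 or ∞/∞ form), then apply L'Hôpital's rule:
  lim(x→π/2) 6·(π/2 - x)·tan(x) = 6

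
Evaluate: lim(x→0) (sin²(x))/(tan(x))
This is a 0/0 indeterminate form.

Apply L'Hôpital's rule: differentiate numerator and denominator separately.
  f(x) = sin(x)^2   ⇒   f'(x) = 2·sin(x)·cos(x)
  g(x) = tan(x)   ⇒   g'(x) = tan(x)^2 + 1
  lim(x→0) f'(x)/g'(x) = lim(x→0) (2·sin(x)·cos(x))/(tan(x)^2 + 1)
  = 0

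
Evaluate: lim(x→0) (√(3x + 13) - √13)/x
This is a standard limit.

Factor or rationalize the expression:
  lim(x→0) (√(3x + 13) - √13)/x = 3·sqrt(13)/26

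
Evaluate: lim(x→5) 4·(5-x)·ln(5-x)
This is a 0·∞ indeterminate form.

Rewrite 0·∞ as a quotient (0/0 or ∞/∞ form), then apply L'Hôpital's rule:
  lim(x→5) 4·(5-x)·ln(5-x) = 0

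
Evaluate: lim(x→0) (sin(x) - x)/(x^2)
This is a 0/0 indeterminate form.

Apply L'Hôpital's rule: differentiate numerator and denominator separately.
  f(x) = -x + sin(x)   ⇒   f'(x) = cos(x) - 1
  g(x) = x^2   ⇒   g'(x) = 2·x
  lim(x→0) f'(x)/g'(x) = lim(x→0) (cos(x) - 1)/(2·x)
  = 0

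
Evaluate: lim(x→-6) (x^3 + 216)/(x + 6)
This is a standard limit.

Factor or rationalize the expression:
  lim(x→-6) (x^3 + 216)/(x + 6) = 108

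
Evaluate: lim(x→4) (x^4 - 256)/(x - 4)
This is a standard limit.

Factor or rationalize the expression:
  lim(x→4) (x^4 - 256)/(x - 4) = 256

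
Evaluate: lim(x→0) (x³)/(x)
This is a 0/0 indeterminate form.

Apply L'Hôpital's rule: differentiate numerator and denominator separately.
  f(x) = x^3   ⇒   f'(x) = 3·x^2
  g(x) = x   ⇒   g'(x) = 1
  lim(x→0) f'(x)/g'(x) = lim(x→0) (3·x^2)/(1)
  = 0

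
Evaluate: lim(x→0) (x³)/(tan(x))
This is a 0/0 indeterminate form.

Apply L'Hôpital's rule: differentiate numerator and denominator separately.
  f(x) = x^3   ⇒   f'(x) = 3·x^2
  g(x) = tan(x)   ⇒   g'(x) = tan(x)^2 + 1
  lim(x→0) f'(x)/g'(x) = lim(x→0) (3·x^2)/(tan(x)^2 + 1)
  = 0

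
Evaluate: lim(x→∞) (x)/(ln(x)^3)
This is an ∞/∞ indeterminate form.

Apply L'Hôpital's rule: differentiate numerator and denominator separately.
  f(x) = x   ⇒   f'(x) = 1
  g(x) = ln(x)^3   ⇒   g'(x) = 3·ln(x)^2/x
  lim(x→∞) f'(x)/g'(x) = lim(x→∞) (1)/(3·ln(x)^2/x)
  = ∞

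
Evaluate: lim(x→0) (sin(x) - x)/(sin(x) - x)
This is a 0/0 indeterminate form.

Apply L'Hôpital's rule: differentiate numerator and denominator separately.
  f(x) = -x + sin(x)   ⇒   f'(x) = cos(x) - 1
  g(x) = -x + sin(x)   ⇒   g'(x) = cos(x) - 1
  lim(x→0) f'(x)/g'(x) = lim(x→0) (cos(x) - 1)/(cos(x) - 1)
  = 1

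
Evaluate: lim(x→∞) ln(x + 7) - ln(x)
This is an ∞-∞ indeterminate form.

Combine fractions or rationalize to convert ∞-∞ to 0/0 form:
  lim(x→∞) ln(x + 7) - ln(x) = 0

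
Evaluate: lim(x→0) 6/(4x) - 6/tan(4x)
This is an ∞-∞ indeterminate form.

Combine fractions or rationalize to convert ∞-∞ to 0/0 form:
  lim(x→0) 6/(4x) - 6/tan(4x) = 0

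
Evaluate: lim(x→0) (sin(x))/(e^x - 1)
This is a 0/0 indeterminate form.

Apply L'Hôpital's rule: differentiate numerator and denominator separately.
  f(x) = sin(x)   ⇒   f'(x) = cos(x)
  g(x) = e^(x) - 1   ⇒   g'(x) = e^(x)
  lim(x→0) f'(x)/g'(x) = lim(x→0) (cos(x))/(e^(x))
  = 1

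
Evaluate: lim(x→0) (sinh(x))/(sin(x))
This is a 0/0 indeterminate form.

Apply L'Hôpital's rule: differentiate numerator and denominator separately.
  f(x) = sinh(x)   ⇒   f'(x) = cosh(x)
  g(x) = sin(x)   ⇒   g'(x) = cos(x)
  lim(x→0) f'(x)/g'(x) = lim(x→0) (cosh(x))/(cos(x))
  = 1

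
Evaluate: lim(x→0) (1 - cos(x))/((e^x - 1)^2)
This is a 0/0 indeterminate form.

Apply L'Hôpital's rule: differentiate numerator and denominator separately.
  f(x) = 1 - cos(x)   ⇒   f'(x) = sin(x)
  g(x) = (e^(x) - 1)^2   ⇒   g'(x) = 2·(e^(x) - 1)·e^(x)
  lim(x→0) f'(x)/g'(x) = lim(x→0) (sin(x))/(2·(e^(x) - 1)·e^(x))
  = 1/2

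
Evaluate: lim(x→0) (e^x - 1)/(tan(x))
This is a 0/0 indeterminate form.

Apply L'Hôpital's rule: differentiate numerator and denominator separately.
  f(x) = e^(x) - 1   ⇒   f'(x) = e^(x)
  g(x) = tan(x)   ⇒   g'(x) = tan(x)^2 + 1
  lim(x→0) f'(x)/g'(x) = lim(x→0) (e^(x))/(tan(x)^2 + 1)
  = 1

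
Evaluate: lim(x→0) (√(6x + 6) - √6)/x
This is a standard limit.

Factor or rationalize the expression:
  lim(x→0) (√(6x + 6) - √6)/x = sqrt(6)/2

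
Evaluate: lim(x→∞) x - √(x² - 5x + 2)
This is an ∞-∞ indeterminate form.

Combine fractions or rationalize to convert ∞-∞ to 0/0 form:
  lim(x→∞) x - √(x² - 5x + 2) = 5/2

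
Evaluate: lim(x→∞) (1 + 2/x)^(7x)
This is an exponential indeterminate form.

For exponential indeterminate forms, take the natural log:
  Let L = lim(x→∞) (1 + 2/x)^(7x)
  Then ln(L) = lim(x→∞) [exponent × ln(base)]
  Evaluate using L'Hôpital or standard limits, then exponentiate.
  L = e^(14)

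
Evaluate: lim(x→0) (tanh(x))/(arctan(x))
This is a 0/0 indeterminate form.

Apply L'Hôpital's rule: differentiate numerator and denominator separately.
  f(x) = tanh(x)   ⇒   f'(x) = 1 - tanh(x)^2
  g(x) = atan(x)   ⇒   g'(x) = 1/(x^2 + 1)
  lim(x→0) f'(x)/g'(x) = lim(x→0) (1 - tanh(x)^2)/(1/(x^2 + 1))
  = 1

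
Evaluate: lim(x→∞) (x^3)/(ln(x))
This is an ∞/∞ indeterminate form.

Apply L'Hôpital's rule: differentiate numerator and denominator separately.
  f(x) = x^3   ⇒   f'(x) = 3·x^2
  g(x) = ln(x)   ⇒   g'(x) = 1/x
  lim(x→∞) f'(x)/g'(x) = lim(x→∞) (3·x^2)/(1/x)
  = ∞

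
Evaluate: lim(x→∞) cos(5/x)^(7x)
This is an exponential indeterminate form.

For exponential indeterminate forms, take the natural log:
  Let L = lim(x→∞) cos(5/x)^(7x)
  Then ln(L) = lim(x→∞) [exponent × ln(base)]
  Evaluate using L'Hôpital or standard limits, then exponentiate.
  L = 1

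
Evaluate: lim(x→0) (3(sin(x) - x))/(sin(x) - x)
This is a 0/0 indeterminate form.

Apply L'Hôpital's rule: differentiate numerator and denominator separately.
  f(x) = -3·x + 3·sin(x)   ⇒   f'(x) = 3·cos(x) - 3
  g(x) = -x + sin(x)   ⇒   g'(x) = cos(x) - 1
  lim(x→0) f'(x)/g'(x) = lim(x→0) (3·cos(x) - 3)/(cos(x) - 1)
  = 3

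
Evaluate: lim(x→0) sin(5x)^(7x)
This is an exponential indeterminate form.

For exponential indeterminate forms, take the natural log:
  Let L = lim(x→0) sin(5x)^(7x)
  Then ln(L) = lim(x→0) [exponent × ln(base)]
  Evaluate using L'Hôpital or standard limits, then exponentiate.
  L = 1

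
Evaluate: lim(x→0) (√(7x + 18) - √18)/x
This is a standard limit.

Factor or rationalize the expression:
  lim(x→0) (√(7x + 18) - √18)/x = 7·sqrt(2)/12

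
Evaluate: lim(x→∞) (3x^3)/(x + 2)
This is an ∞/∞ indeterminate form.

Apply L'Hôpital's rule: differentiate numerator and denominator separately.
  f(x) = 3·x^3   ⇒   f'(x) = 9·x^2
  g(x) = x + 2   ⇒   g'(x) = 1
  lim(x→∞) f'(x)/g'(x) = lim(x→∞) (9·x^2)/(1)
  = ∞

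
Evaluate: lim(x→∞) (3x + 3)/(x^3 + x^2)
This is an ∞/∞ indeterminate form.

Apply L'Hôpital's rule: differentiate numerator and denominator separately.
  f(x) = 3·x + 3   ⇒   f'(x) = 3
  g(x) = x^3 + x^2   ⇒   g'(x) = 3·x^2 + 2·x
  lim(x→∞) f'(x)/g'(x) = lim(x→∞) (3)/(3·x^2 + 2·x)
  = 0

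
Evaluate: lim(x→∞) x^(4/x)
This is an exponential indeterminate form.

For exponential indeterminate forms, take the natural log:
  Let L = lim(x→∞) x^(4/x)
  Then ln(L) = lim(x→∞) [exponent × ln(base)]
  Evaluate using L'Hôpital or standard limits, then exponentiate.
  L = 1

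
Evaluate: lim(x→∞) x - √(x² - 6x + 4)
This is an ∞-∞ indeterminate form.

Combine fractions or rationalize to convert ∞-∞ to 0/0 form:
  lim(x→∞) x - √(x² - 6x + 4) = 3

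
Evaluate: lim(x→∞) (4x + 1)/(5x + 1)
This is an ∞/∞ indeterminate form.

Apply L'Hôpital's rule: differentiate numerator and denominator separately.
  f(x) = 4·x + 1   ⇒   f'(x) = 4
  g(x) = 5·x + 1   ⇒   g'(x) = 5
  lim(x→∞) f'(x)/g'(x) = lim(x→∞) (4)/(5)
  = 4/5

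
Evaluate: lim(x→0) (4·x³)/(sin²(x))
This is a 0/0 indeterminate form.

Apply L'Hôpital's rule: differentiate numerator and denominator separately.
  f(x) = 4·x^3   ⇒   f'(x) = 12·x^2
  g(x) = sin(x)^2   ⇒   g'(x) = 2·sin(x)·cos(x)
  lim(x→0) f'(x)/g'(x) = lim(x→0) (12·x^2)/(2·sin(x)·cos(x))
  = 0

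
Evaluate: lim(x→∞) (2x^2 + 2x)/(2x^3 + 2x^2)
This is an ∞/∞ indeterminate form.

Apply L'Hôpital's rule: differentiate numerator and denominator separately.
  f(x) = 2·x^2 + 2·x   ⇒   f'(x) = 4·x + 2
  g(x) = 2·x^3 + 2·x^2   ⇒   g'(x) = 6·x^2 + 4·x
  lim(x→∞) f'(x)/g'(x) = lim(x→∞) (4·x + 2)/(6·x^2 + 4·x)
  = 0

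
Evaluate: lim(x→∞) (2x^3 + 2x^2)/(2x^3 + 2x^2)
This is an ∞/∞ indeterminate form.

Apply L'Hôpital's rule: differentiate numerator and denominator separately.
  f(x) = 2·x^3 + 2·x^2   ⇒   f'(x) = 6·x^2 + 4·x
  g(x) = 2·x^3 + 2·x^2   ⇒   g'(x) = 6·x^2 + 4·x
  lim(x→∞) f'(x)/g'(x) = lim(x→∞) (6·x^2 + 4·x)/(6·x^2 + 4·x)
  = 1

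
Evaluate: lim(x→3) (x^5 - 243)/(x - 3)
This is a standard limit.

Factor or rationalize the expression:
  lim(x→3) (x^5 - 243)/(x - 3) = 405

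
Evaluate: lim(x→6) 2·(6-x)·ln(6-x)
This is a 0·∞ indeterminate form.

Rewrite 0·∞ as a quotient (0/0 or ∞/∞ form), then apply L'Hôpital's rule:
  lim(x→6) 2·(6-x)·ln(6-x) = 0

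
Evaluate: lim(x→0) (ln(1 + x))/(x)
This is a 0/0 indeterminate form.

Apply L'Hôpital's rule: differentiate numerator and denominator separately.
  f(x) = ln(x + 1)   ⇒   f'(x) = 1/(x + 1)
  g(x) = x   ⇒   g'(x) = 1
  lim(x→0) f'(x)/g'(x) = lim(x→0) (1/(x + 1))/(1)
  = 1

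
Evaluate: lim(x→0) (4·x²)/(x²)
This is a 0/0 indeterminate form.

Apply L'Hôpital's rule: differentiate numerator and denominator separately.
  f(x) = 4·x^2   ⇒   f'(x) = 8·x
  g(x) = x^2   ⇒   g'(x) = 2·x
  lim(x→0) f'(x)/g'(x) = lim(x→0) (8·x)/(2·x)
  = 4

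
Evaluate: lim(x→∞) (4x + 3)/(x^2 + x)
This is an ∞/∞ indeterminate form.

Apply L'Hôpital's rule: differentiate numerator and denominator separately.
  f(x) = 4·x + 3   ⇒   f'(x) = 4
  g(x) = x^2 + x   ⇒   g'(x) = 2·x + 1
  lim(x→∞) f'(x)/g'(x) = lim(x→∞) (4)/(2·x + 1)
  = 0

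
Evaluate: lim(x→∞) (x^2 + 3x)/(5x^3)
This is an ∞/∞ indeterminate form.

Apply L'Hôpital's rule: differentiate numerator and denominator separately.
  f(x) = x^2 + 3·x   ⇒   f'(x) = 2·x + 3
  g(x) = 5·x^3   ⇒   g'(x) = 15·x^2
  lim(x→∞) f'(x)/g'(x) = lim(x→∞) (2·x + 3)/(15·x^2)
  = 0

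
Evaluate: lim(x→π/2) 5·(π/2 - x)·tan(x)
This is a 0·∞ indeterminate form.

Rewrite 0·∞ as a quotient (0/0 or ∞/∞ form), then apply L'Hôpital's rule:
  lim(x→π/2) 5·(π/2 - x)·tan(x) = 5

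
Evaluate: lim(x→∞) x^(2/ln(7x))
This is an exponential indeterminate form.

For exponential indeterminate forms, take the natural log:
  Let L = lim(x→∞) x^(2/ln(7x))
  Then ln(L) = lim(x→∞) [exponent × ln(base)]
  Evaluate using L'Hôpital or standard limits, then exponentiate.
  L = e²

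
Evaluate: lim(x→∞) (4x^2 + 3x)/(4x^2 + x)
This is an ∞/∞ indeterminate form.

Apply L'Hôpital's rule: differentiate numerator and denominator separately.
  f(x) = 4·x^2 + 3·x   ⇒   f'(x) = 8·x + 3
  g(x) = 4·x^2 + x   ⇒   g'(x) = 8·x + 1
  lim(x→∞) f'(x)/g'(x) = lim(x→∞) (8·x + 3)/(8·x + 1)
  = 1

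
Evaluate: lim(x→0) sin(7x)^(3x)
This is an exponential indeterminate form.

For exponential indeterminate forms, take the natural log:
  Let L = lim(x→0) sin(7x)^(3x)
  Then ln(L) = lim(x→0) [exponent × ln(base)]
  Evaluate using L'Hôpital or standard limits, then exponentiate.
  L = 1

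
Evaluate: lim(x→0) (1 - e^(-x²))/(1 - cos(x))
This is a 0/0 indeterminate form.

Apply L'Hôpital's rule: differentiate numerator and denominator separately.
  f(x) = 1 - e^(-x^2)   ⇒   f'(x) = 2·x·e^(-x^2)
  g(x) = 1 - cos(x)   ⇒   g'(x) = sin(x)
  lim(x→0) f'(x)/g'(x) = lim(x→0) (2·x·e^(-x^2))/(sin(x))
  = 2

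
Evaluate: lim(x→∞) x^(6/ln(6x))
This is an exponential indeterminate form.

For exponential indeterminate forms, take the natural log:
  Let L = lim(x→∞) x^(6/ln(6x))
  Then ln(L) = lim(x→∞) [exponent × ln(base)]
  Evaluate using L'Hôpital or standard limits, then exponentiate.
  L = e^(6)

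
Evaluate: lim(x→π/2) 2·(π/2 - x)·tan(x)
This is a 0·∞ indeterminate form.

Rewrite 0·∞ as a quotient (0/0 or ∞/∞ form), then apply L'Hôpital's rule:
  lim(x→π/2) 2·(π/2 - x)·tan(x) = 2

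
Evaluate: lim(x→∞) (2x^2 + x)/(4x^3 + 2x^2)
This is an ∞/∞ indeterminate form.

Apply L'Hôpital's rule: differentiate numerator and denominator separately.
  f(x) = 2·x^2 + x   ⇒   f'(x) = 4·x + 1
  g(x) = 4·x^3 + 2·x^2   ⇒   g'(x) = 12·x^2 + 4·x
  lim(x→∞) f'(x)/g'(x) = lim(x→∞) (4·x + 1)/(12·x^2 + 4·x)
  = 0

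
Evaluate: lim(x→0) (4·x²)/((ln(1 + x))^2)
This is a 0/0 indeterminate form.

Apply L'Hôpital's rule: differentiate numerator and denominator separately.
  f(x) = 4·x^2   ⇒   f'(x) = 8·x
  g(x) = ln(x + 1)^2   ⇒   g'(x) = 2·ln(x + 1)/(x + 1)
  lim(x→0) f'(x)/g'(x) = lim(x→0) (8·x)/(2·ln(x + 1)/(x + 1))
  = 4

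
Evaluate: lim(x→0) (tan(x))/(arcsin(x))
This is a 0/0 indeterminate form.

Apply L'Hôpital's rule: differentiate numerator and denominator separately.
  f(x) = tan(x)   ⇒   f'(x) = tan(x)^2 + 1
  g(x) = asin(x)   ⇒   g'(x) = 1/sqrt(1 - x^2)
  lim(x→0) f'(x)/g'(x) = lim(x→0) (tan(x)^2 + 1)/(1/sqrt(1 - x^2))
  = 1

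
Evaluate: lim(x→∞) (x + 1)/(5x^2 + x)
This is an ∞/∞ indeterminate form.

Apply L'Hôpital's rule: differentiate numerator and denominator separately.
  f(x) = x + 1   ⇒   f'(x) = 1
  g(x) = 5·x^2 + x   ⇒   g'(x) = 10·x + 1
  lim(x→∞) f'(x)/g'(x) = lim(x→∞) (1)/(10·x + 1)
  = 0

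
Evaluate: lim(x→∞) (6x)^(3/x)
This is an exponential indeterminate form.

For exponential indeterminate forms, take the natural log:
  Let L = lim(x→∞) (6x)^(3/x)
  Then ln(L) = lim(x→∞) [exponent × ln(base)]
  Evaluate using L'Hôpital or standard limits, then exponentiate.
  L = 1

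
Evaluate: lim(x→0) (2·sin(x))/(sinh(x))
This is a 0/0 indeterminate form.

Apply L'Hôpital's rule: differentiate numerator and denominator separately.
  f(x) = 2·sin(x)   ⇒   f'(x) = 2·cos(x)
  g(x) = sinh(x)   ⇒   g'(x) = cosh(x)
  lim(x→0) f'(x)/g'(x) = lim(x→0) (2·cos(x))/(cosh(x))
  = 2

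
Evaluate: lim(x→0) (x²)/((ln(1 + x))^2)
This is a 0/0 indeterminate form.

Apply L'Hôpital's rule: differentiate numerator and denominator separately.
  f(x) = x^2   ⇒   f'(x) = 2·x
  g(x) = ln(x + 1)^2   ⇒   g'(x) = 2·ln(x + 1)/(x + 1)
  lim(x→0) f'(x)/g'(x) = lim(x→0) (2·x)/(2·ln(x + 1)/(x + 1))
  = 1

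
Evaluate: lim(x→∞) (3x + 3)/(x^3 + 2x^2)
This is an ∞/∞ indeterminate form.

Apply L'Hôpital's rule: differentiate numerator and denominator separately.
  f(x) = 3·x + 3   ⇒   f'(x) = 3
  g(x) = x^3 + 2·x^2   ⇒   g'(x) = 3·x^2 + 4·x
  lim(x→∞) f'(x)/g'(x) = lim(x→∞) (3)/(3·x^2 + 4·x)
  = 0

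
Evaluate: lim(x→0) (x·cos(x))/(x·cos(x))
This is a 0/0 indeterminate form.

Apply L'Hôpital's rule: differentiate numerator and denominator separately.
  f(x) = x·cos(x)   ⇒   f'(x) = -x·sin(x) + cos(x)
  g(x) = x·cos(x)   ⇒   g'(x) = -x·sin(x) + cos(x)
  lim(x→0) f'(x)/g'(x) = lim(x→0) (-x·sin(x) + cos(x))/(-x·sin(x) + cos(x))
  = 1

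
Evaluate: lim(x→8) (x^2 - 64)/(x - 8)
This is a standard limit.

Factor or rationalize the expression:
  lim(x→8) (x^2 - 64)/(x - 8) = 16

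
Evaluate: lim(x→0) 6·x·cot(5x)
This is a 0·∞ indeterminate form.

Rewrite 0·∞ as a quotient (0/0 or ∞/∞ form), then apply L'Hôpital's rule:
  lim(x→0) 6·x·cot(5x) = 6/5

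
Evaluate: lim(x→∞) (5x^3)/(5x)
This is an ∞/∞ indeterminate form.

Apply L'Hôpital's rule: differentiate numerator and denominator separately.
  f(x) = 5·x^3   ⇒   f'(x) = 15·x^2
  g(x) = 5·x   ⇒   g'(x) = 5
  lim(x→∞) f'(x)/g'(x) = lim(x→∞) (15·x^2)/(5)
  = ∞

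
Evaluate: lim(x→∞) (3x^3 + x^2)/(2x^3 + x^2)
This is an ∞/∞ indeterminate form.

Apply L'Hôpital's rule: differentiate numerator and denominator separately.
  f(x) = 3·x^3 + x^2   ⇒   f'(x) = 9·x^2 + 2·x
  g(x) = 2·x^3 + x^2   ⇒   g'(x) = 6·x^2 + 2·x
  lim(x→∞) f'(x)/g'(x) = lim(x→∞) (9·x^2 + 2·x)/(6·x^2 + 2·x)
  = 3/2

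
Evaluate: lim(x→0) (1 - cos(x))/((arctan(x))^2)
This is a 0/0 indeterminate form.

Apply L'Hôpital's rule: differentiate numerator and denominator separately.
  f(x) = 1 - cos(x)   ⇒   f'(x) = sin(x)
  g(x) = atan(x)^2   ⇒   g'(x) = 2·atan(x)/(x^2 + 1)
  lim(x→0) f'(x)/g'(x) = lim(x→0) (sin(x))/(2·atan(x)/(x^2 + 1))
  = 1/2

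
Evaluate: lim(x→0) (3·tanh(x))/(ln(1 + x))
This is a 0/0 indeterminate form.

Apply L'Hôpital's rule: differentiate numerator and denominator separately.
  f(x) = 3·tanh(x)   ⇒   f'(x) = 3 - 3·tanh(x)^2
  g(x) = ln(x + 1)   ⇒   g'(x) = 1/(x + 1)
  lim(x→0) f'(x)/g'(x) = lim(x→0) (3 - 3·tanh(x)^2)/(1/(x + 1))
  = 3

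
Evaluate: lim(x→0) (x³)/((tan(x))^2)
This is a 0/0 indeterminate form.

Apply L'Hôpital's rule: differentiate numerator and denominator separately.
  f(x) = x^3   ⇒   f'(x) = 3·x^2
  g(x) = tan(x)^2   ⇒   g'(x) = (2·tan(x)^2 + 2)·tan(x)
  lim(x→0) f'(x)/g'(x) = lim(x→0) (3·x^2)/((2·tan(x)^2 + 2)·tan(x))
  = 0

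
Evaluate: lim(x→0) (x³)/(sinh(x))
This is a 0/0 indeterminate form.

Apply L'Hôpital's rule: differentiate numerator and denominator separately.
  f(x) = x^3   ⇒   f'(x) = 3·x^2
  g(x) = sinh(x)   ⇒   g'(x) = cosh(x)
  lim(x→0) f'(x)/g'(x) = lim(x→0) (3·x^2)/(cosh(x))
  = 0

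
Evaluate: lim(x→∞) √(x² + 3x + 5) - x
This is an ∞-∞ indeterminate form.

Combine fractions or rationalize to convert ∞-∞ to 0/0 form:
  lim(x→∞) √(x² + 3x + 5) - x = 3/2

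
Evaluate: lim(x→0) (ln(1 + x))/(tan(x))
This is a 0/0 indeterminate form.

Apply L'Hôpital's rule: differentiate numerator and denominator separately.
  f(x) = ln(x + 1)   ⇒   f'(x) = 1/(x + 1)
  g(x) = tan(x)   ⇒   g'(x) = tan(x)^2 + 1
  lim(x→0) f'(x)/g'(x) = lim(x→0) (1/(x + 1))/(tan(x)^2 + 1)
  = 1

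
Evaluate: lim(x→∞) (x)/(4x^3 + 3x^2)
This is an ∞/∞ indeterminate form.

Apply L'Hôpital's rule: differentiate numerator and denominator separately.
  f(x) = x   ⇒   f'(x) = 1
  g(x) = 4·x^3 + 3·x^2   ⇒   g'(x) = 12·x^2 + 6·x
  lim(x→∞) f'(x)/g'(x) = lim(x→∞) (1)/(12·x^2 + 6·x)
  = 0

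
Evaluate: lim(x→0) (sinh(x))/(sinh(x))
This is a 0/0 indeterminate form.

Apply L'Hôpital's rule: differentiate numerator and denominator separately.
  f(x) = sinh(x)   ⇒   f'(x) = cosh(x)
  g(x) = sinh(x)   ⇒   g'(x) = cosh(x)
  lim(x→0) f'(x)/g'(x) = lim(x→0) (cosh(x))/(cosh(x))
  = 1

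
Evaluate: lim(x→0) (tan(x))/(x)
This is a 0/0 indeterminate form.

Apply L'Hôpital's rule: differentiate numerator and denominator separately.
  f(x) = tan(x)   ⇒   f'(x) = tan(x)^2 + 1
  g(x) = x   ⇒   g'(x) = 1
  lim(x→0) f'(x)/g'(x) = lim(x→0) (tan(x)^2 + 1)/(1)
  = 1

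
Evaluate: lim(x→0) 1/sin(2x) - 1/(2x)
This is an ∞-∞ indeterminate form.

Combine fractions or rationalize to convert ∞-∞ to 0/0 form:
  lim(x→0) 1/sin(2x) - 1/(2x) = 0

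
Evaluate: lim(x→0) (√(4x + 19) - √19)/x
This is a standard limit.

Factor or rationalize the expression:
  lim(x→0) (√(4x + 19) - √19)/x = 2·sqrt(19)/19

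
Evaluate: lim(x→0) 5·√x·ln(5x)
This is a 0·∞ indeterminate form.

Rewrite 0·∞ as a quotient (0/0 or ∞/∞ form), then apply L'Hôpital's rule:
  lim(x→0) 5·√x·ln(5x) = 0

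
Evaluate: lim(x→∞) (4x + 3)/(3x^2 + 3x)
This is an ∞/∞ indeterminate form.

Apply L'Hôpital's rule: differentiate numerator and denominator separately.
  f(x) = 4·x + 3   ⇒   f'(x) = 4
  g(x) = 3·x^2 + 3·x   ⇒   g'(x) = 6·x + 3
  lim(x→∞) f'(x)/g'(x) = lim(x→∞) (4)/(6·x + 3)
  = 0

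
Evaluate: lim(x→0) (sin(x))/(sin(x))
This is a 0/0 indeterminate form.

Apply L'Hôpital's rule: differentiate numerator and denominator separately.
  f(x) = sin(x)   ⇒   f'(x) = cos(x)
  g(x) = sin(x)   ⇒   g'(x) = cos(x)
  lim(x→0) f'(x)/g'(x) = lim(x→0) (cos(x))/(cos(x))
  = 1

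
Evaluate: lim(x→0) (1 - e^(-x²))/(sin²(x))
This is a 0/0 indeterminate form.

Apply L'Hôpital's rule: differentiate numerator and denominator separately.
  f(x) = 1 - e^(-x^2)   ⇒   f'(x) = 2·x·e^(-x^2)
  g(x) = sin(x)^2   ⇒   g'(x) = 2·sin(x)·cos(x)
  lim(x→0) f'(x)/g'(x) = lim(x→0) (2·x·e^(-x^2))/(2·sin(x)·cos(x))
  = 1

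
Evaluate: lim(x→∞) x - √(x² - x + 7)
This is an ∞-∞ indeterminate form.

Combine fractions or rationalize to convert ∞-∞ to 0/0 form:
  lim(x→∞) x - √(x² - x + 7) = 1/2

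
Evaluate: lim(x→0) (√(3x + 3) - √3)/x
This is a standard limit.

Factor or rationalize the expression:
  lim(x→0) (√(3x + 3) - √3)/x = sqrt(3)/2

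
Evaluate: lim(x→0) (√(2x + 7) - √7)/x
This is a standard limit.

Factor or rationalize the expression:
  lim(x→0) (√(2x + 7) - √7)/x = sqrt(7)/7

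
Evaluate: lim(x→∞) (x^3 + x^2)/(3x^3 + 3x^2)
This is an ∞/∞ indeterminate form.

Apply L'Hôpital's rule: differentiate numerator and denominator separately.
  f(x) = x^3 + x^2   ⇒   f'(x) = 3·x^2 + 2·x
  g(x) = 3·x^3 + 3·x^2   ⇒   g'(x) = 9·x^2 + 6·x
  lim(x→∞) f'(x)/g'(x) = lim(x→∞) (3·x^2 + 2·x)/(9·x^2 + 6·x)
  = 1/3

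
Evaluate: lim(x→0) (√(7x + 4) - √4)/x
This is a standard limit.

Factor or rationalize the expression:
  lim(x→0) (√(7x + 4) - √4)/x = 7/4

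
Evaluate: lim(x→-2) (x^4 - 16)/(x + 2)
This is a standard limit.

Factor or rationalize the expression:
  lim(x→-2) (x^4 - 16)/(x + 2) = -32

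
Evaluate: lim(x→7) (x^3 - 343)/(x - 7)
This is a standard limit.

Factor or rationalize the expression:
  lim(x→7) (x^3 - 343)/(x - 7) = 147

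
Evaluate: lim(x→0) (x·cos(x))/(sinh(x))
This is a 0/0 indeterminate form.

Apply L'Hôpital's rule: differentiate numerator and denominator separately.
  f(x) = x·cos(x)   ⇒   f'(x) = -x·sin(x) + cos(x)
  g(x) = sinh(x)   ⇒   g'(x) = cosh(x)
  lim(x→0) f'(x)/g'(x) = lim(x→0) (-x·sin(x) + cos(x))/(cosh(x))
  = 1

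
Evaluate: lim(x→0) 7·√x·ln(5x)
This is a 0·∞ indeterminate form.

Rewrite 0·∞ as a quotient (0/0 or ∞/∞ form), then apply L'Hôpital's rule:
  lim(x→0) 7·√x·ln(5x) = 0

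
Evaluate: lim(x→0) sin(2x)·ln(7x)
This is a 0·∞ indeterminate form.

Rewrite 0·∞ as a quotient (0/0 or ∞/∞ form), then apply L'Hôpital's rule:
  lim(x→0) sin(2x)·ln(7x) = 0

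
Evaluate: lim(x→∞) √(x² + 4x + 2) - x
This is an ∞-∞ indeterminate form.

Combine fractions or rationalize to convert ∞-∞ to 0/0 form:
  lim(x→∞) √(x² + 4x + 2) - x = 2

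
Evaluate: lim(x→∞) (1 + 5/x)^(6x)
This is an exponential indeterminate form.

For exponential indeterminate forms, take the natural log:
  Let L = lim(x→∞) (1 + 5/x)^(6x)
  Then ln(L) = lim(x→∞) [exponent × ln(base)]
  Evaluate using L'Hôpital or standard limits, then exponentiate.
  L = e^(30)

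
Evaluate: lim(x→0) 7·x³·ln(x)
This is a 0·∞ indeterminate form.

Rewrite 0·∞ as a quotient (0/0 or ∞/∞ form), then apply L'Hôpital's rule:
  lim(x→0) 7·x³·ln(x) = 0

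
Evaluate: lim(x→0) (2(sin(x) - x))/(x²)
This is a 0/0 indeterminate form.

Apply L'Hôpital's rule: differentiate numerator and denominator separately.
  f(x) = -2·x + 2·sin(x)   ⇒   f'(x) = 2·cos(x) - 2
  g(x) = x^2   ⇒   g'(x) = 2·x
  lim(x→0) f'(x)/g'(x) = lim(x→0) (2·cos(x) - 2)/(2·x)
  = 0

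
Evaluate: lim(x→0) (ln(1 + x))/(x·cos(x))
This is a 0/0 indeterminate form.

Apply L'Hôpital's rule: differentiate numerator and denominator separately.
  f(x) = ln(x + 1)   ⇒   f'(x) = 1/(x + 1)
  g(x) = x·cos(x)   ⇒   g'(x) = -x·sin(x) + cos(x)
  lim(x→0) f'(x)/g'(x) = lim(x→0) (1/(x + 1))/(-x·sin(x) + cos(x))
  = 1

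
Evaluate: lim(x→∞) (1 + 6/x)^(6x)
This is an exponential indeterminate form.

For exponential indeterminate forms, take the natural log:
  Let L = lim(x→∞) (1 + 6/x)^(6x)
  Then ln(L) = lim(x→∞) [exponent × ln(base)]
  Evaluate using L'Hôpital or standard limits, then exponentiate.
  L = e^(36)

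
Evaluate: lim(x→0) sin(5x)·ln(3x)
This is a 0·∞ indeterminate form.

Rewrite 0·∞ as a quotient (0/0 or ∞/∞ form), then apply L'Hôpital's rule:
  lim(x→0) sin(5x)·ln(3x) = 0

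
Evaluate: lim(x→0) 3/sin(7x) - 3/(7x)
This is an ∞-∞ indeterminate form.

Combine fractions or rationalize to convert ∞-∞ to 0/0 form:
  lim(x→0) 3/sin(7x) - 3/(7x) = 0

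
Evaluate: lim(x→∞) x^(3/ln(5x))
This is an exponential indeterminate form.

For exponential indeterminate forms, take the natural log:
  Let L = lim(x→∞) x^(3/ln(5x))
  Then ln(L) = lim(x→∞) [exponent × ln(base)]
  Evaluate using L'Hôpital or standard limits, then exponentiate.
  L = e^(3)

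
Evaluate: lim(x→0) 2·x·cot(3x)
This is a 0·∞ indeterminate form.

Rewrite 0·∞ as a quotient (0/0 or ∞/∞ form), then apply L'Hôpital's rule:
  lim(x→0) 2·x·cot(3x) = 2/3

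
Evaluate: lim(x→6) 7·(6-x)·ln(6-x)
This is a 0·∞ indeterminate form.

Rewrite 0·∞ as a quotient (0/0 or ∞/∞ form), then apply L'Hôpital's rule:
  lim(x→6) 7·(6-x)·ln(6-x) = 0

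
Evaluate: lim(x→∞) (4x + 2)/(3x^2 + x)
This is an ∞/∞ indeterminate form.

Apply L'Hôpital's rule: differentiate numerator and denominator separately.
  f(x) = 4·x + 2   ⇒   f'(x) = 4
  g(x) = 3·x^2 + x   ⇒   g'(x) = 6·x + 1
  lim(x→∞) f'(x)/g'(x) = lim(x→∞) (4)/(6·x + 1)
  = 0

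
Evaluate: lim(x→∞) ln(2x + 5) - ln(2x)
This is an ∞-∞ indeterminate form.

Combine fractions or rationalize to convert ∞-∞ to 0/0 form:
  lim(x→∞) ln(2x + 5) - ln(2x) = 0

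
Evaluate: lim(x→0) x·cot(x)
This is a 0·∞ indeterminate form.

Rewrite 0·∞ as a quotient (0/0 or ∞/∞ form), then apply L'Hôpital's rule:
  lim(x→0) x·cot(x) = 1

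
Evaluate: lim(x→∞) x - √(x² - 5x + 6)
This is an ∞-∞ indeterminate form.

Combine fractions or rationalize to convert ∞-∞ to 0/0 form:
  lim(x→∞) x - √(x² - 5x + 6) = 5/2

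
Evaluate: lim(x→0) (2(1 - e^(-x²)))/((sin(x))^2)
This is a 0/0 indeterminate form.

Apply L'Hôpital's rule: differentiate numerator and denominator separately.
  f(x) = 2 - 2·e^(-x^2)   ⇒   f'(x) = 4·x·e^(-x^2)
  g(x) = sin(x)^2   ⇒   g'(x) = 2·sin(x)·cos(x)
  lim(x→0) f'(x)/g'(x) = lim(x→0) (4·x·e^(-x^2))/(2·sin(x)·cos(x))
  = 2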